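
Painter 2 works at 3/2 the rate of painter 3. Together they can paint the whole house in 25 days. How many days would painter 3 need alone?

Let painter 3's rate be r; then painter 2's rate is (3/2)r, so together (3/2 + 1)r = (5/2)r = 1/25.
Thus r = 2/125 per day.
Painter 3 alone: 125/2 days; painter 2 alone: 125/3 days.

125/2 days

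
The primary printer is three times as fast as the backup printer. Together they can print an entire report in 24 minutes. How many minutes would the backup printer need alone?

96 minutes

Let the backup printer's rate be r; then the primary printer's rate is 3r, so together (3 + 1)r = 4r = 1/24.
Thus r = 1/96 per minute.
The backup printer alone: 96 minutes; the primary printer alone: 32 minutes.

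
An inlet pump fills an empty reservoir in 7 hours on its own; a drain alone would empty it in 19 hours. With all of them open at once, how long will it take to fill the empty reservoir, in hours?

Net rate = 1/7 − 1/19 = (19 − 7)/133 = 12/133 per hour.
Filling time = 1 ÷ (12/133) = 133/12 hours.

133/12 hours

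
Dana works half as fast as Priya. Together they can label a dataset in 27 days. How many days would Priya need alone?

Let Priya's rate be r; then Dana's rate is (1/2)r, so together (1/2 + 1)r = (3/2)r = 1/27.
Thus r = 2/81 per day.
Priya alone: 81/2 days; Dana alone: 81 days.

81/2 days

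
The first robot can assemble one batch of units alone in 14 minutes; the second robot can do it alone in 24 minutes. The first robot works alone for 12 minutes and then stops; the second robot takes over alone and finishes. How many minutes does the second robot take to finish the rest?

In 12 minutes the first robot does 12/14 = 6/7 of the job, leaving 1/7.
The second robot works at 1/24 per minute, so finishing takes 1/7 ÷ 1/24 = 24/7 minutes.

24/7 minutes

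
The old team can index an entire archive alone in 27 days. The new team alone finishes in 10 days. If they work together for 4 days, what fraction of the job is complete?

Combined rate: 1/27 + 1/10 = (10 + 27)/270 = 37/270 per day.
In 4 days they complete 4·37/270 = 74/135 of the job.

74/135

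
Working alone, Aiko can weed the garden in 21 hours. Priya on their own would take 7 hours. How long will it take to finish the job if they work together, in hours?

With two workers the combined time is the product over the sum: 21·7/(21+7) = 147/28 = 21/4 hours.

21/4 hours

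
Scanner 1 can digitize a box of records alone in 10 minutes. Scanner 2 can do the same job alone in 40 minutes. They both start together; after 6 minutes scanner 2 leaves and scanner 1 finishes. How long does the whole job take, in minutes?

17/2 minutes

In the first 6 minutes the combined rate is 1/8, so 3/4 of the job is done, leaving 1/4.
After scanner 2 leaves the rate is 1/10 per minute; the remaining 1/4 takes 5/2 minutes.
Total = 6 + 5/2 = 17/2 minutes.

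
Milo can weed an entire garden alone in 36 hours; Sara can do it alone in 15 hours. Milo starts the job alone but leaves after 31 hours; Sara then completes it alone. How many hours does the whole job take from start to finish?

397/12 hours

In 31 hours Milo does 31/36 of the job, leaving 5/36.
Sara works at 1/15 per hour, so finishing takes 5/36 ÷ 1/15 = 25/12 hours.
Total time = 31 + 25/12 = 397/12 hours.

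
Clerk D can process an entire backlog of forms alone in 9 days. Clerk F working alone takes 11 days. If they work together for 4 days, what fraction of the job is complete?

Combined rate: 1/9 + 1/11 = (11 + 9)/99 = 20/99 per day.
In 4 days they complete 4·20/99 = 80/99 of the job.

80/99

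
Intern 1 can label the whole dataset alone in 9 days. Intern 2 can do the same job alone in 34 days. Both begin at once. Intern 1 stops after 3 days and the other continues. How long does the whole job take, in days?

In the first 3 days the combined rate is 43/306, so 43/102 of the job is done, leaving 59/102.
After intern 1 leaves the rate is 1/34 per day; the remaining 59/102 takes 59/3 days.
Total = 3 + 59/3 = 68/3 days.

68/3 days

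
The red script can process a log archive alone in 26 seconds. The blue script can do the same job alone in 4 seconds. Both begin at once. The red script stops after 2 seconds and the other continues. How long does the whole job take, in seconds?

In the first 2 seconds the combined rate is 15/52, so 15/26 of the job is done, leaving 11/26.
After the red script leaves the rate is 1/4 per second; the remaining 11/26 takes 22/13 seconds.
Total = 2 + 22/13 = 48/13 seconds.

48/13 seconds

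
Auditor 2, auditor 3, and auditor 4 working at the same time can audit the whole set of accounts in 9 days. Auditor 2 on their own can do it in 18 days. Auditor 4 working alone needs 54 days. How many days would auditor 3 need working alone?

27 days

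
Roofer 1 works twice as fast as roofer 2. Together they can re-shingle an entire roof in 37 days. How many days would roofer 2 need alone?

111 days

Let roofer 2's rate be r; then roofer 1's rate is 2r, so together (2 + 1)r = 3r = 1/37.
Thus r = 1/111 per day.
Roofer 2 alone: 111 days; roofer 1 alone: 111/2 days.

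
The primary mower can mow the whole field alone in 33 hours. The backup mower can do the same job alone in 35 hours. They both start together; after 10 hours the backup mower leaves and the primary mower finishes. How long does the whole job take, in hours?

In the first 10 hours the combined rate is 68/1155, so 136/231 of the job is done, leaving 95/231.
After the backup mower leaves the rate is 1/33 per hour; the remaining 95/231 takes 95/7 hours.
Total = 10 + 95/7 = 165/7 hours.

165/7 hours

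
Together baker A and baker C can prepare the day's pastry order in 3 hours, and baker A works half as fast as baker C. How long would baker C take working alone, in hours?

9/2 hours

Let baker C's rate be r; then baker A's rate is (1/2)r, so together (1/2 + 1)r = (3/2)r = 1/3.
Thus r = 2/9 per hour.
Baker C alone: 9/2 hours; baker A alone: 9 hours.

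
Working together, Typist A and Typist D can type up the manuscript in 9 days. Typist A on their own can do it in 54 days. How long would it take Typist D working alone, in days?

54/5 days

Combined rate is 1/9 per day.
Known contribution: 1/54 per day.
So Typist D's rate is 1/9 − 1/54 = 5/54, meaning 54/5 days alone.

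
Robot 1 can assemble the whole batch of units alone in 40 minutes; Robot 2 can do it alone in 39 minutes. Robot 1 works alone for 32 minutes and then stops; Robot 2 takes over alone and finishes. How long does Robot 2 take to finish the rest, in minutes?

39/5 minutes

In 32 minutes Robot 1 does 32/40 = 4/5 of the job, leaving 1/5.
Robot 2 works at 1/39 per minute, so finishing takes 1/5 ÷ 1/39 = 39/5 minutes.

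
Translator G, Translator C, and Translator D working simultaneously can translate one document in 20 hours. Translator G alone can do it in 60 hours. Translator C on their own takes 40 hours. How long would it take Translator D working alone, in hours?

120 hours

Combined rate is 1/20 per hour.
Known contribution: 1/60 + 1/40 = (2 + 3)/120 = 5/120 = 1/24 per hour.
So Translator D's rate is 1/20 − 1/24 = 1/120, meaning 120 hours alone.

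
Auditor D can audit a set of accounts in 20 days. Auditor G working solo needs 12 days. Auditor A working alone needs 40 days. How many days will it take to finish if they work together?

Combined rate: 1/20 + 1/12 + 1/40 = (6 + 10 + 3)/120 = 19/120 per day.
Time = 1 ÷ (19/120) = 120/19 days.

120/19 days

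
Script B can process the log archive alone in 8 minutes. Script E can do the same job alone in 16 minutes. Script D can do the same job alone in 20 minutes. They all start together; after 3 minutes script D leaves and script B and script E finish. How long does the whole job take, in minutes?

In the first 3 minutes the combined rate is 19/80, so 57/80 of the job is done, leaving 23/80.
After script D leaves the rate is 3/16 per minute; the remaining 23/80 takes 23/15 minutes.
Total = 3 + 23/15 = 68/15 minutes.

68/15 minutes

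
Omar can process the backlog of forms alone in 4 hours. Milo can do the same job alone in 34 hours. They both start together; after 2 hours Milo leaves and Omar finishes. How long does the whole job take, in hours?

64/17 hours

In the first 2 hours the combined rate is 19/68, so 19/34 of the job is done, leaving 15/34.
After Milo leaves the rate is 1/4 per hour; the remaining 15/34 takes 30/17 hours.
Total = 2 + 30/17 = 64/17 hours.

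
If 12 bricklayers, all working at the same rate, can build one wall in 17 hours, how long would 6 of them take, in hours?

34 hours

Total work is 12·17 = 204 bricklayer-hours.
With 6 bricklayers: 204/6 = 34 hours.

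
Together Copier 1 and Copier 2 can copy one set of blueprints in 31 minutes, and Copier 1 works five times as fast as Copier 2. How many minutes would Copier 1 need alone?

Let Copier 2's rate be r; then Copier 1's rate is 5r, so together (5 + 1)r = 6r = 1/31.
Thus r = 1/186 per minute.
Copier 2 alone: 186 minutes; Copier 1 alone: 186/5 minutes.

186/5 minutes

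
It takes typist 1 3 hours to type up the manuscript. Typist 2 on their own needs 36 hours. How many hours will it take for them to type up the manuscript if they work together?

36/13 hours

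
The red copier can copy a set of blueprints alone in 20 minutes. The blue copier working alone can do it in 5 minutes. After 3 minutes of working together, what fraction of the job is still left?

1/4

Combined rate: 1/20 + 1/5 = (1 + 4)/20 = 5/20 = 1/4 per minute.
In 3 minutes they complete 3·1/4 = 3/4 of the job.
So 1/4 remains.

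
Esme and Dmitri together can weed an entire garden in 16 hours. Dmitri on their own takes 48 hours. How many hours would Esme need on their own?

Combined rate is 1/16 per hour.
Known contribution: 1/48 per hour.
So Esme's rate is 1/16 − 1/48 = 1/24, meaning 24 hours alone.

24 hours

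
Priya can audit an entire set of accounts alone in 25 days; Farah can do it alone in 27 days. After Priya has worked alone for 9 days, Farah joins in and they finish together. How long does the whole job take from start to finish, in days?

225/13 days

In 9 days Priya does 9/25 of the job, leaving 16/25.
Priya and Farah together work at 52/675 per day, so finishing takes 16/25 ÷ 52/675 = 108/13 days.
Total time = 9 + 108/13 = 225/13 days.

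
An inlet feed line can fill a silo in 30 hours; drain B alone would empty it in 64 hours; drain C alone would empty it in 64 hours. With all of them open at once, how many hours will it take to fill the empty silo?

Net rate = 1/30 − 1/64 − 1/64 = (32 − 15 − 15)/960 = 2/960 = 1/480 per hour.
Filling time = 1 ÷ (1/480) = 480 hours.

480 hours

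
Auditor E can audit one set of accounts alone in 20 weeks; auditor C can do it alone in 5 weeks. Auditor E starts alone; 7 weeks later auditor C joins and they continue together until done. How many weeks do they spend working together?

In 7 weeks auditor E does 7/20 of the job, leaving 13/20.
Auditor E and auditor C together work at 1/4 per week, so finishing takes 13/20 ÷ 1/4 = 13/5 weeks.

13/5 weeks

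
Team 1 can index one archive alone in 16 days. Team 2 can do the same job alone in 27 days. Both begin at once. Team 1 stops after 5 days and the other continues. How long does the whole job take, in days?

297/16 days

In the first 5 days the combined rate is 43/432, so 215/432 of the job is done, leaving 217/432.
After Team 1 leaves the rate is 1/27 per day; the remaining 217/432 takes 217/16 days.
Total = 5 + 217/16 = 297/16 days.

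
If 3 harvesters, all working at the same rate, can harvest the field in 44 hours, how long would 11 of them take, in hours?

12 hours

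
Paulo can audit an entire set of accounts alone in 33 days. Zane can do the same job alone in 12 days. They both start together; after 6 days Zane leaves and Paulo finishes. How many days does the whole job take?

In the first 6 days the combined rate is 5/44, so 15/22 of the job is done, leaving 7/22.
After Zane leaves the rate is 1/33 per day; the remaining 7/22 takes 21/2 days.
Total = 6 + 21/2 = 33/2 days.

33/2 days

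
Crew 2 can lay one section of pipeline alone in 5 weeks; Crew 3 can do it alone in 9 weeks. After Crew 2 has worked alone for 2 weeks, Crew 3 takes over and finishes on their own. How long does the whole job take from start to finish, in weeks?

37/5 weeks

In 2 weeks Crew 2 does 2/5 of the job, leaving 3/5.
Crew 3 works at 1/9 per week, so finishing takes 3/5 ÷ 1/9 = 27/5 weeks.
Total time = 2 + 27/5 = 37/5 weeks.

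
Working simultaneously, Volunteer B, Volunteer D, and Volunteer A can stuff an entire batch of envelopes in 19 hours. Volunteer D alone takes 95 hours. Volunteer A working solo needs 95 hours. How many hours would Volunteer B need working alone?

Combined rate is 1/19 per hour.
Known contribution: 1/95 + 1/95 = (1 + 1)/95 = 2/95 per hour.
So Volunteer B's rate is 1/19 − 2/95 = 3/95, meaning 95/3 hours alone.

95/3 hours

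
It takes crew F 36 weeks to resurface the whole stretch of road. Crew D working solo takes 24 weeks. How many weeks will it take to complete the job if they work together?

Combined rate: 1/36 + 1/24 = (2 + 3)/72 = 5/72 per week.
Time = 1 ÷ (5/72) = 72/5 weeks.

72/5 weeks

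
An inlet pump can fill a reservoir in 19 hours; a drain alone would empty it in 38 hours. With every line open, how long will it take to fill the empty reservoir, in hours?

Net rate = 1/19 − 1/38 = (2 − 1)/38 = 1/38 per hour.
Filling time = 1 ÷ (1/38) = 38 hours.

38 hours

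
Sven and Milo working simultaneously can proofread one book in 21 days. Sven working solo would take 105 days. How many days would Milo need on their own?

105/4 days

Combined rate is 1/21 per day.
Known contribution: 1/105 per day.
So Milo's rate is 1/21 − 1/105 = 4/105, meaning 105/4 days alone.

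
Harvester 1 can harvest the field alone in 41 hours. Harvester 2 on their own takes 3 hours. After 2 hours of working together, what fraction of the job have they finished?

Combined rate: 1/41 + 1/3 = (3 + 41)/123 = 44/123 per hour.
In 2 hours they complete 2·44/123 = 88/123 of the job.

88/123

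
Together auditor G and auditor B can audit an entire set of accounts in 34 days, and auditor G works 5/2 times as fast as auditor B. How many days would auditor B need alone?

119 days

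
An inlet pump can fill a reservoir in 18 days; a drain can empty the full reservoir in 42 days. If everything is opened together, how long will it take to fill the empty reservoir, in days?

Net rate = 1/18 − 1/42 = (7 − 3)/126 = 4/126 = 2/63 per day.
Filling time = 1 ÷ (2/63) = 63/2 days.

63/2 days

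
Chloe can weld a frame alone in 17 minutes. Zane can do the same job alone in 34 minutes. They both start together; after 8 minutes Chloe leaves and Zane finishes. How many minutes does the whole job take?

18 minutes

In the first 8 minutes the combined rate is 3/34, so 12/17 of the job is done, leaving 5/17.
After Chloe leaves the rate is 1/34 per minute; the remaining 5/17 takes 10 minutes.
Total = 8 + 10 = 18 minutes.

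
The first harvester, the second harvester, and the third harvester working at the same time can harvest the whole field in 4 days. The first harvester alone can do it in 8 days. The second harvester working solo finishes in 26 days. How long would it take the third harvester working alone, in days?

Combined rate is 1/4 per day.
Known contribution: 1/8 + 1/26 = (13 + 4)/104 = 17/104 per day.
So the third harvester's rate is 1/4 − 17/104 = 9/104, meaning 104/9 days alone.

104/9 days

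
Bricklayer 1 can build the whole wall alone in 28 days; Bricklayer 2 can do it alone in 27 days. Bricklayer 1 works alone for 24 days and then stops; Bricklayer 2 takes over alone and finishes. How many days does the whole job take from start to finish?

195/7 days

In 24 days Bricklayer 1 does 24/28 = 6/7 of the job, leaving 1/7.
Bricklayer 2 works at 1/27 per day, so finishing takes 1/7 ÷ 1/27 = 27/7 days.
Total time = 24 + 27/7 = 195/7 days.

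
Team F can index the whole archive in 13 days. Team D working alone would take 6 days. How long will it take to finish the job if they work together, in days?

Combined rate: 1/13 + 1/6 = (6 + 13)/78 = 19/78 per day.
Time = 1 ÷ (19/78) = 78/19 days.

78/19 days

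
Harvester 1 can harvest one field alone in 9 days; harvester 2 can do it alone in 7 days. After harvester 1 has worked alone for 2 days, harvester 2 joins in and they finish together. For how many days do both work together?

In 2 days harvester 1 does 2/9 of the job, leaving 7/9.
Harvester 1 and harvester 2 together work at 16/63 per day, so finishing takes 7/9 ÷ 16/63 = 49/16 days.

49/16 days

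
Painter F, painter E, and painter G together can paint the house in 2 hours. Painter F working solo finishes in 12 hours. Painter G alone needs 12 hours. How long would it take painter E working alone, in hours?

Combined rate is 1/2 per hour.
Known contribution: 1/12 + 1/12 = (1 + 1)/12 = 2/12 = 1/6 per hour.
So painter E's rate is 1/2 − 1/6 = 1/3, meaning 3 hours alone.

3 hours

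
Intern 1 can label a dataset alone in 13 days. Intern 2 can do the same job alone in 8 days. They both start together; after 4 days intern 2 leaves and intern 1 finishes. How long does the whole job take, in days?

In the first 4 days the combined rate is 21/104, so 21/26 of the job is done, leaving 5/26.
After intern 2 leaves the rate is 1/13 per day; the remaining 5/26 takes 5/2 days.
Total = 4 + 5/2 = 13/2 days.

13/2 days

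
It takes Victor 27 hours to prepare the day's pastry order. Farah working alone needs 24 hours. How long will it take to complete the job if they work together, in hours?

Combined rate: 1/27 + 1/24 = (8 + 9)/216 = 17/216 per hour.
Time = 1 ÷ (17/216) = 216/17 hours.

216/17 hours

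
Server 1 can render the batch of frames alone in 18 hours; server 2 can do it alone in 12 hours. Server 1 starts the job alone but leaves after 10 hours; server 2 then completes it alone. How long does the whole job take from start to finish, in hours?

In 10 hours server 1 does 10/18 = 5/9 of the job, leaving 4/9.
Server 2 works at 1/12 per hour, so finishing takes 4/9 ÷ 1/12 = 16/3 hours.
Total time = 10 + 16/3 = 46/3 hours.

46/3 hours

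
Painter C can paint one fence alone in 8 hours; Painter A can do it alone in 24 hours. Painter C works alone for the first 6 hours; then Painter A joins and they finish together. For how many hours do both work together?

In 6 hours Painter C does 6/8 = 3/4 of the job, leaving 1/4.
Painter C and Painter A together work at 1/6 per hour, so finishing takes 1/4 ÷ 1/6 = 3/2 hours.

3/2 hours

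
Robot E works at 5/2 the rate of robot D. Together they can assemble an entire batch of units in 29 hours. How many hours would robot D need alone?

203/2 hours

Let robot D's rate be r; then robot E's rate is (5/2)r, so together (5/2 + 1)r = (7/2)r = 1/29.
Thus r = 2/203 per hour.
Robot D alone: 203/2 hours; robot E alone: 203/5 hours.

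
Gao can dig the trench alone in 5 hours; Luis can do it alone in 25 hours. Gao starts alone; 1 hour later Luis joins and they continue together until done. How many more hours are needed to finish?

10/3 hours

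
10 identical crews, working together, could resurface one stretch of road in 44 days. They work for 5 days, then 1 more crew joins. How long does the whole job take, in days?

445/11 days

One crew does 1/440 of the job per day.
After 5 days with 10 crews, 5/44 is done (39/44 left).
With 11 crews the rate is 11/440 = 1/40, so the rest takes 39/44 ÷ 1/40 = 390/11 days.
Total = 5 + 390/11 = 445/11 days.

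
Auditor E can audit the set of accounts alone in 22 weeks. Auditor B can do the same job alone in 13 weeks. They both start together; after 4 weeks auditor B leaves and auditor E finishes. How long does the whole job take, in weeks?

198/13 weeks

In the first 4 weeks the combined rate is 35/286, so 70/143 of the job is done, leaving 73/143.
After auditor B leaves the rate is 1/22 per week; the remaining 73/143 takes 146/13 weeks.
Total = 4 + 146/13 = 198/13 weeks.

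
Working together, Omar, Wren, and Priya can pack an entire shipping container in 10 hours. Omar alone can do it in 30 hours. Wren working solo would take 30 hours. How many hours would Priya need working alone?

30 hours

Combined rate is 1/10 per hour.
Known contribution: 1/30 + 1/30 = (1 + 1)/30 = 2/30 = 1/15 per hour.
So Priya's rate is 1/10 − 1/15 = 1/30, meaning 30 hours alone.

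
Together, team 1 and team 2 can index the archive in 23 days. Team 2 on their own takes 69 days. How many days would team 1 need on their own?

69/2 days

Combined rate is 1/23 per day.
Known contribution: 1/69 per day.
So team 1's rate is 1/23 − 1/69 = 2/69, meaning 69/2 days alone.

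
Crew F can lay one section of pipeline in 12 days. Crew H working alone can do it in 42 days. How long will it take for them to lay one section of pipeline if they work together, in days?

28/3 days

Combined rate: 1/12 + 1/42 = (7 + 2)/84 = 9/84 = 3/28 per day.
Time = 1 ÷ (3/28) = 28/3 days.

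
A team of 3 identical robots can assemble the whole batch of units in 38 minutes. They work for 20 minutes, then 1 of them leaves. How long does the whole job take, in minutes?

47 minutes

One robot does 1/114 of the job per minute.
After 20 minutes with 3 robots, 10/19 is done (9/19 left).
With 2 robots the rate is 2/114 = 1/57, so the rest takes 9/19 ÷ 1/57 = 27 minutes.
Total = 20 + 27 = 47 minutes.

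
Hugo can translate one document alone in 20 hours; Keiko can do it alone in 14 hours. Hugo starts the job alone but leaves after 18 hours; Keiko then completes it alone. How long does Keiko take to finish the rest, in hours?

7/5 hours

In 18 hours Hugo does 18/20 = 9/10 of the job, leaving 1/10.
Keiko works at 1/14 per hour, so finishing takes 1/10 ÷ 1/14 = 7/5 hours.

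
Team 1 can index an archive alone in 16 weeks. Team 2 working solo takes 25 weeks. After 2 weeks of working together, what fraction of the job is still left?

159/200

Combined rate: 1/16 + 1/25 = (25 + 16)/400 = 41/400 per week.
In 2 weeks they complete 2·41/400 = 41/200 of the job.
So 159/200 remains.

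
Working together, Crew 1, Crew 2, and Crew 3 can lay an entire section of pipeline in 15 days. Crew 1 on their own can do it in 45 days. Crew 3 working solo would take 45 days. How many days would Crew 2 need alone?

Combined rate is 1/15 per day.
Known contribution: 1/45 + 1/45 = (1 + 1)/45 = 2/45 per day.
So Crew 2's rate is 1/15 − 2/45 = 1/45, meaning 45 days alone.

45 days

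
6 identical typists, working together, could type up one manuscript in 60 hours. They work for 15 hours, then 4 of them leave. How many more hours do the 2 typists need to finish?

135 hours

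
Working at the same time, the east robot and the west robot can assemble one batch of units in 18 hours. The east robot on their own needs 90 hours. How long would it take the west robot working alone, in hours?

45/2 hours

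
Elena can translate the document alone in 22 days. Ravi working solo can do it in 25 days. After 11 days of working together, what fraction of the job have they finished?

47/50

Combined rate: 1/22 + 1/25 = (25 + 22)/550 = 47/550 per day.
In 11 days they complete 11·47/550 = 47/50 of the job.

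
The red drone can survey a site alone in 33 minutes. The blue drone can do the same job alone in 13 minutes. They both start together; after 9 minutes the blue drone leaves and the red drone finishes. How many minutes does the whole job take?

132/13 minutes

In the first 9 minutes the combined rate is 46/429, so 138/143 of the job is done, leaving 5/143.
After the blue drone leaves the rate is 1/33 per minute; the remaining 5/143 takes 15/13 minutes.
Total = 9 + 15/13 = 132/13 minutes.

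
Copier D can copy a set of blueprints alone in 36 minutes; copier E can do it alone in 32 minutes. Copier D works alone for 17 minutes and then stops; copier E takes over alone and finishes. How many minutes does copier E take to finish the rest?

152/9 minutes

In 17 minutes copier D does 17/36 of the job, leaving 19/36.
Copier E works at 1/32 per minute, so finishing takes 19/36 ÷ 1/32 = 152/9 minutes.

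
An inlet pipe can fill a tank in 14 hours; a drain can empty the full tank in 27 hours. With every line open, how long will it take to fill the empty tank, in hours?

378/13 hours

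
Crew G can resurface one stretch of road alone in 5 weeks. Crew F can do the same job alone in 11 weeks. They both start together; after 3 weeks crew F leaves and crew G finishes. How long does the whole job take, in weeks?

40/11 weeks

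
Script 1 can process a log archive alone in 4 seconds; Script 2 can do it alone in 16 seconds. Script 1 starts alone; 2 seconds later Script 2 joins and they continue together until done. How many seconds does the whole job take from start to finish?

18/5 seconds

In 2 seconds Script 1 does 2/4 = 1/2 of the job, leaving 1/2.
Script 1 and Script 2 together work at 5/16 per second, so finishing takes 1/2 ÷ 5/16 = 8/5 seconds.
Total time = 2 + 8/5 = 18/5 seconds.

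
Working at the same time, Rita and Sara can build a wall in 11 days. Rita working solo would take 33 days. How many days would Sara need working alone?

33/2 days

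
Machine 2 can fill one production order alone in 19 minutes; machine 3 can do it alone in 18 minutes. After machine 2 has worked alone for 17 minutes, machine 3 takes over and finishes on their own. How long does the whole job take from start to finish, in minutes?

359/19 minutes

In 17 minutes machine 2 does 17/19 of the job, leaving 2/19.
Machine 3 works at 1/18 per minute, so finishing takes 2/19 ÷ 1/18 = 36/19 minutes.
Total time = 17 + 36/19 = 359/19 minutes.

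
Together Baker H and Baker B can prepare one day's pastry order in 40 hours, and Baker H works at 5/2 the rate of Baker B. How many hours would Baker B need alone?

140 hours

Let Baker B's rate be r; then Baker H's rate is (5/2)r, so together (5/2 + 1)r = (7/2)r = 1/40.
Thus r = 1/140 per hour.
Baker B alone: 140 hours; Baker H alone: 56 hours.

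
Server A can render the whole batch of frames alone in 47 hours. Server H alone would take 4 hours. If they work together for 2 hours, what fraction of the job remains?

43/94

Combined rate: 1/47 + 1/4 = (4 + 47)/188 = 51/188 per hour.
In 2 hours they complete 2·51/188 = 51/94 of the job.
So 43/94 remains.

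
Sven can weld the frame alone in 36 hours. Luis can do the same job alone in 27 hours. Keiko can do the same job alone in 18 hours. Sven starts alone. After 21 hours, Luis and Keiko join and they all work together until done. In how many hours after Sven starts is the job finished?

318/13 hours

In the first 21 hours Sven alone does 21/36 = 7/12 of the job, leaving 5/12.
Once everyone is working, combined rate: 1/36 + 1/27 + 1/18 = (3 + 4 + 6)/108 = 13/108 per hour.
Remaining 5/12 at 13/108 per hour takes 45/13 hours.
Total from the start = 21 + 45/13 = 318/13 hours.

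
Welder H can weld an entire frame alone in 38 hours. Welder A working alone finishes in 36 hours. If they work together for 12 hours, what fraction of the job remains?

20/57

Combined rate: 1/38 + 1/36 = (18 + 19)/684 = 37/684 per hour.
In 12 hours they complete 12·37/684 = 37/57 of the job.
So 20/57 remains.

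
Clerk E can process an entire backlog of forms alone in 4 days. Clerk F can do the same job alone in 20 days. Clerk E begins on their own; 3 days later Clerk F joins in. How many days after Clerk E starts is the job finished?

23/6 days

In the first 3 days Clerk E alone does 3/4 of the job, leaving 1/4.
Once everyone is working, combined rate: 1/4 + 1/20 = (5 + 1)/20 = 6/20 = 3/10 per day.
Remaining 1/4 at 3/10 per day takes 5/6 days.
Total from the start = 3 + 5/6 = 23/6 days.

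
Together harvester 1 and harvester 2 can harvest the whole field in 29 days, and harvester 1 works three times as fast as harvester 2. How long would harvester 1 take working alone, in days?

116/3 days

Let harvester 2's rate be r; then harvester 1's rate is 3r, so together (3 + 1)r = 4r = 1/29.
Thus r = 1/116 per day.
Harvester 2 alone: 116 days; harvester 1 alone: 116/3 days.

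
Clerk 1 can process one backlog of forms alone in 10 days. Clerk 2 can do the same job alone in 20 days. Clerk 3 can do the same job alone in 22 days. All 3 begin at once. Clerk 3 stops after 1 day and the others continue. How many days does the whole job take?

In the first 1 day the combined rate is 43/220, so 43/220 of the job is done, leaving 177/220.
After Clerk 3 leaves the rate is 3/20 per day; the remaining 177/220 takes 59/11 days.
Total = 1 + 59/11 = 70/11 days.

70/11 days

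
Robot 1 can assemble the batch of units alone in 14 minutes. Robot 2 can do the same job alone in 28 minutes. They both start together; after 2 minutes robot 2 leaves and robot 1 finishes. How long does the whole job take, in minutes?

13 minutes

In the first 2 minutes the combined rate is 3/28, so 3/14 of the job is done, leaving 11/14.
After robot 2 leaves the rate is 1/14 per minute; the remaining 11/14 takes 11 minutes.
Total = 2 + 11 = 13 minutes.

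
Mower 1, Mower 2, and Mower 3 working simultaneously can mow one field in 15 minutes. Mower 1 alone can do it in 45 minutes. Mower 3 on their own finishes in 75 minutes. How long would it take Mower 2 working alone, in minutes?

225/7 minutes

Combined rate is 1/15 per minute.
Known contribution: 1/45 + 1/75 = (5 + 3)/225 = 8/225 per minute.
So Mower 2's rate is 1/15 − 8/225 = 7/225, meaning 225/7 minutes alone.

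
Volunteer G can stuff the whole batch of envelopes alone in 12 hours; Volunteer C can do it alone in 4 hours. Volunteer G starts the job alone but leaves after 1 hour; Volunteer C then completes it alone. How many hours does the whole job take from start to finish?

In 1 hour Volunteer G does 1/12 of the job, leaving 11/12.
Volunteer C works at 1/4 per hour, so finishing takes 11/12 ÷ 1/4 = 11/3 hours.
Total time = 1 + 11/3 = 14/3 hours.

14/3 hours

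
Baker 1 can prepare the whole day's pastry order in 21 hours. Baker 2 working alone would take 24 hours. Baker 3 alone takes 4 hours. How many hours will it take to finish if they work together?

Combined rate: 1/21 + 1/24 + 1/4 = (8 + 7 + 42)/168 = 57/168 = 19/56 per hour.
Time = 1 ÷ (19/56) = 56/19 hours.

56/19 hours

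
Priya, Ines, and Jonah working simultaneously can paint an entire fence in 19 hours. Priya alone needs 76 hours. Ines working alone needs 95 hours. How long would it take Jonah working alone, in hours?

Combined rate is 1/19 per hour.
Known contribution: 1/76 + 1/95 = (5 + 4)/380 = 9/380 per hour.
So Jonah's rate is 1/19 − 9/380 = 11/380, meaning 380/11 hours alone.

380/11 hours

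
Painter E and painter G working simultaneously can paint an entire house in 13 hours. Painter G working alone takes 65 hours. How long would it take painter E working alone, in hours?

65/4 hours

Combined rate is 1/13 per hour.
Known contribution: 1/65 per hour.
So painter E's rate is 1/13 − 1/65 = 4/65, meaning 65/4 hours alone.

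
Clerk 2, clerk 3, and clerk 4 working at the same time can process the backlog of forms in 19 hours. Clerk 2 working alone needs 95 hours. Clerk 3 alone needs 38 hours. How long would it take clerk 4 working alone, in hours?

190/3 hours

Combined rate is 1/19 per hour.
Known contribution: 1/95 + 1/38 = (2 + 5)/190 = 7/190 per hour.
So clerk 4's rate is 1/19 − 7/190 = 3/190, meaning 190/3 hours alone.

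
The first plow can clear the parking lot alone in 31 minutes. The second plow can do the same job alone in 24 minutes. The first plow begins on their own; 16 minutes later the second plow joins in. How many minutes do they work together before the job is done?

72/11 minutes

In the first 16 minutes the first plow alone does 16/31 of the job, leaving 15/31.
Once everyone is working, combined rate: 1/31 + 1/24 = (24 + 31)/744 = 55/744 per minute.
Remaining 15/31 at 55/744 per minute takes 72/11 minutes.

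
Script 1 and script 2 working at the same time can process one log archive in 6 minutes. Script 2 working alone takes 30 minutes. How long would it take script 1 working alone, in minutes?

15/2 minutes

Combined rate is 1/6 per minute.
Known contribution: 1/30 per minute.
So script 1's rate is 1/6 − 1/30 = 2/15, meaning 15/2 minutes alone.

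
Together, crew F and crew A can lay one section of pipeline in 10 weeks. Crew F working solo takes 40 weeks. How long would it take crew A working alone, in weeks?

Combined rate is 1/10 per week.
Known contribution: 1/40 per week.
So crew A's rate is 1/10 − 1/40 = 3/40, meaning 40/3 weeks alone.

40/3 weeks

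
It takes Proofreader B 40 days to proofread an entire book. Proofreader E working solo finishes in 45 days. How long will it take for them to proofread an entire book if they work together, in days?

360/17 days

With two workers the combined time is the product over the sum: 40·45/(40+45) = 1800/85 = 360/17 days.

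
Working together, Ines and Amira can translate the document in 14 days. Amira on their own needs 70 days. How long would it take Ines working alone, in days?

Combined rate is 1/14 per day.
Known contribution: 1/70 per day.
So Ines's rate is 1/14 − 1/70 = 2/35, meaning 35/2 days alone.

35/2 days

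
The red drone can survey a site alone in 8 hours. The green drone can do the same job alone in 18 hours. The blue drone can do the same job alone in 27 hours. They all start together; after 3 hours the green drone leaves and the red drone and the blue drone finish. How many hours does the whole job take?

In the first 3 hours the combined rate is 47/216, so 47/72 of the job is done, leaving 25/72.
After the green drone leaves the rate is 35/216 per hour; the remaining 25/72 takes 15/7 hours.
Total = 3 + 15/7 = 36/7 hours.

36/7 hours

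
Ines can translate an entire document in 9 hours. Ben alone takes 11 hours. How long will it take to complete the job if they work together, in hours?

99/20 hours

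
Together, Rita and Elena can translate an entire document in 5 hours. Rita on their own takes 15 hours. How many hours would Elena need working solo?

15/2 hours

Combined rate is 1/5 per hour.
Known contribution: 1/15 per hour.
So Elena's rate is 1/5 − 1/15 = 2/15, meaning 15/2 hours alone.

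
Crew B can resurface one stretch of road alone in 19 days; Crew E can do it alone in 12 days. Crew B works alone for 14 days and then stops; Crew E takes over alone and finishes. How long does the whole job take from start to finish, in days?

326/19 days

In 14 days Crew B does 14/19 of the job, leaving 5/19.
Crew E works at 1/12 per day, so finishing takes 5/19 ÷ 1/12 = 60/19 days.
Total time = 14 + 60/19 = 326/19 days.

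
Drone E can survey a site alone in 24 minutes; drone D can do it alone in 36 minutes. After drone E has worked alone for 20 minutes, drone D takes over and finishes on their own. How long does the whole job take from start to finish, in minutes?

26 minutes

In 20 minutes drone E does 20/24 = 5/6 of the job, leaving 1/6.
Drone D works at 1/36 per minute, so finishing takes 1/6 ÷ 1/36 = 6 minutes.
Total time = 20 + 6 = 26 minutes.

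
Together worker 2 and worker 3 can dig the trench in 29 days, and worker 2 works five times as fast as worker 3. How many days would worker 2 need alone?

174/5 days

Let worker 3's rate be r; then worker 2's rate is 5r, so together (5 + 1)r = 6r = 1/29.
Thus r = 1/174 per day.
Worker 3 alone: 174 days; worker 2 alone: 174/5 days.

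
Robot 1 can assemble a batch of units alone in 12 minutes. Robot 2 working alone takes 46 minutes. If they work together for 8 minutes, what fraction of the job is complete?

58/69

Combined rate: 1/12 + 1/46 = (23 + 6)/276 = 29/276 per minute.
In 8 minutes they complete 8·29/276 = 58/69 of the job.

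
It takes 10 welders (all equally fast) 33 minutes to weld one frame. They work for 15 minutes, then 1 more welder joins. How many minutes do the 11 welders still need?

180/11 minutes

One welder does 1/330 of the job per minute.
After 15 minutes with 10 welders, 5/11 is done (6/11 left).
With 11 welders the rate is 11/330 = 1/30, so the rest takes 6/11 ÷ 1/30 = 180/11 minutes.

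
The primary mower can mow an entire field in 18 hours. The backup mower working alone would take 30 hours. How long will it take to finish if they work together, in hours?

Combined rate: 1/18 + 1/30 = (5 + 3)/90 = 8/90 = 4/45 per hour.
Time = 1 ÷ (4/45) = 45/4 hours.

45/4 hours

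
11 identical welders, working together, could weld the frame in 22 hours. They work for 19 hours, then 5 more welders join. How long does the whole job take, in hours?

One welder does 1/242 of the job per hour.
After 19 hours with 11 welders, 19/22 is done (3/22 left).
With 16 welders the rate is 16/242 = 8/121, so the rest takes 3/22 ÷ 8/121 = 33/16 hours.
Total = 19 + 33/16 = 337/16 hours.

337/16 hours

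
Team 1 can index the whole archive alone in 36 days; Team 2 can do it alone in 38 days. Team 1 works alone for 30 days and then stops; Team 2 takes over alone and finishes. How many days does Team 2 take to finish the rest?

In 30 days Team 1 does 30/36 = 5/6 of the job, leaving 1/6.
Team 2 works at 1/38 per day, so finishing takes 1/6 ÷ 1/38 = 19/3 days.

19/3 days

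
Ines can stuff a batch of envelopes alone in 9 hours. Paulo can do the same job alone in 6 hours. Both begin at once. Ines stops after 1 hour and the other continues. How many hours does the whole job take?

16/3 hours

In the first 1 hour the combined rate is 5/18, so 5/18 of the job is done, leaving 13/18.
After Ines leaves the rate is 1/6 per hour; the remaining 13/18 takes 13/3 hours.
Total = 1 + 13/3 = 16/3 hours.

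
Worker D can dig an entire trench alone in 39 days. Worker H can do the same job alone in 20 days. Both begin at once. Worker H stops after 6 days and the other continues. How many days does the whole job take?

In the first 6 days the combined rate is 59/780, so 59/130 of the job is done, leaving 71/130.
After worker H leaves the rate is 1/39 per day; the remaining 71/130 takes 213/10 days.
Total = 6 + 213/10 = 273/10 days.

273/10 days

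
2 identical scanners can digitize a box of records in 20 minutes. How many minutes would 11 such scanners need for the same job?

Total work is 2·20 = 40 scanner-minutes.
With 11 scanners: 40/11 minutes.

40/11 minutes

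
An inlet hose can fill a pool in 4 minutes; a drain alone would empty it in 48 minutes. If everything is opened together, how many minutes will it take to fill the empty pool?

Net rate = 1/4 − 1/48 = (12 − 1)/48 = 11/48 per minute.
Filling time = 1 ÷ (11/48) = 48/11 minutes.

48/11 minutes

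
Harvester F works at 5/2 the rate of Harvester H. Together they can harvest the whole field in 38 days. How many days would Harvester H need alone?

133 days

Let Harvester H's rate be r; then Harvester F's rate is (5/2)r, so together (5/2 + 1)r = (7/2)r = 1/38.
Thus r = 1/133 per day.
Harvester H alone: 133 days; Harvester F alone: 266/5 days.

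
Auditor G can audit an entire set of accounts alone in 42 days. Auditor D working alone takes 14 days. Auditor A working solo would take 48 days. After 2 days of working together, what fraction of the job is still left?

Combined rate: 1/42 + 1/14 + 1/48 = (8 + 24 + 7)/336 = 39/336 = 13/112 per day.
In 2 days they complete 2·13/112 = 13/56 of the job.
So 43/56 remains.

43/56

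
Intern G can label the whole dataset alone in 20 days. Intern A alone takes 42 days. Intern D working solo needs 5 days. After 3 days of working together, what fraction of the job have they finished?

Combined rate: 1/20 + 1/42 + 1/5 = (21 + 10 + 84)/420 = 115/420 = 23/84 per day.
In 3 days they complete 3·23/84 = 23/28 of the job.

23/28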